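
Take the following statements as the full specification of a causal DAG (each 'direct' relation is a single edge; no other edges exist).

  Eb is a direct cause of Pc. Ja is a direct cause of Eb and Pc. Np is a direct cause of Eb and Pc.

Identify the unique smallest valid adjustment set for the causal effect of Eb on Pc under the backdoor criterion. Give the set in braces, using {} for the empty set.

{Ja, Np}

Variables eligible for adjustment (non-descendants of Eb, excluding Eb and Pc): {Ja, Np}.
Backdoor paths from Eb to Pc:
  P1: Eb <- Np -> Pc
  P2: Eb <- Ja -> Pc
The empty set is not sufficient: P1 (Eb <- Np -> Pc) has no collider blocking it and no conditioned non-collider, so it is open.
Try {Ja, Np}:
  P1: blocked at fork node Np ∈ conditioning set.
  P2: blocked at fork node Ja ∈ conditioning set.
{Ja, Np} contains no descendant of Eb and blocks every backdoor path.
Every element of {Ja, Np} is needed (dropping Ja leaves P2 open; dropping Np leaves P1 open), so no proper subset is valid.
Among all size-2 subsets of the eligible variables, only {Ja, Np} blocks every backdoor path, so it is the unique smallest valid adjustment set.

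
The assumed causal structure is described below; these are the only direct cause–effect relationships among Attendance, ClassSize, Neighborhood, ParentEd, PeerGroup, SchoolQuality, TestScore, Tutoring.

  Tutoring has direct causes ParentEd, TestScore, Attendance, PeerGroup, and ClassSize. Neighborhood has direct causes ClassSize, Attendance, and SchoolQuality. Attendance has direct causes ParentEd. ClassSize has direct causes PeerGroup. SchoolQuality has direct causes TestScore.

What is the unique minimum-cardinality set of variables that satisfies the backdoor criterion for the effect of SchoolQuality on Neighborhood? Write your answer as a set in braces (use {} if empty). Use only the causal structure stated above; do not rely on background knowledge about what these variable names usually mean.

Variables eligible for adjustment (non-descendants of SchoolQuality, excluding SchoolQuality and Neighborhood): {Attendance, ClassSize, ParentEd, PeerGroup, TestScore, Tutoring}.
Backdoor paths from SchoolQuality to Neighborhood:
  P1: SchoolQuality <- TestScore -> Tutoring <- ParentEd -> Attendance -> Neighborhood
  P2: SchoolQuality <- TestScore -> Tutoring <- PeerGroup -> ClassSize -> Neighborhood
  P3: SchoolQuality <- TestScore -> Tutoring <- Attendance -> Neighborhood
  P4: SchoolQuality <- TestScore -> Tutoring <- ClassSize -> Neighborhood
Each backdoor path contains an unconditioned collider, so every path is already blocked with the empty conditioning set:
  P1: blocked at collider Tutoring (neither it nor any descendant is in the conditioning set).
  P2: blocked at collider Tutoring (neither it nor any descendant is in the conditioning set).
  P3: blocked at collider Tutoring (neither it nor any descendant is in the conditioning set).
  P4: blocked at collider Tutoring (neither it nor any descendant is in the conditioning set).
The empty set is therefore the unique smallest valid set.

{}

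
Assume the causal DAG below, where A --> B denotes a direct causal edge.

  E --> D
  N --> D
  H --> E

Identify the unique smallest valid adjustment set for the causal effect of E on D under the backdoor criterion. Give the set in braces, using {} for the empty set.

{}

Variables eligible for adjustment (non-descendants of E, excluding E and D): {H, N}.
Backdoor paths from E to D:
  (none)
With no backdoor paths the empty set already satisfies the criterion, and it is trivially minimal.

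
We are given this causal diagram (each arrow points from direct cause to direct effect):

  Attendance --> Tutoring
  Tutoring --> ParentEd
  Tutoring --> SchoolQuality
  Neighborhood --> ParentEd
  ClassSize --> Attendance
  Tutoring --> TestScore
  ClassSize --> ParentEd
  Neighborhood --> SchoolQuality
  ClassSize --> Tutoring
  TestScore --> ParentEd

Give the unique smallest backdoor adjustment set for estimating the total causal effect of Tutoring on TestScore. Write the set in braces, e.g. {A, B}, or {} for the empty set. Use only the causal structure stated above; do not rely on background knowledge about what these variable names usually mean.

Variables eligible for adjustment (non-descendants of Tutoring, excluding Tutoring and TestScore): {Attendance, ClassSize, Neighborhood}.
Backdoor paths from Tutoring to TestScore:
  P1: Tutoring <- ClassSize -> ParentEd <- TestScore
  P2: Tutoring <- Attendance <- ClassSize -> ParentEd <- TestScore
Each backdoor path contains an unconditioned collider, so every path is already blocked with the empty conditioning set:
  P1: blocked at collider ParentEd (neither it nor any descendant is in the conditioning set).
  P2: blocked at collider ParentEd (neither it nor any descendant is in the conditioning set).
The empty set is therefore the unique smallest valid set.

{}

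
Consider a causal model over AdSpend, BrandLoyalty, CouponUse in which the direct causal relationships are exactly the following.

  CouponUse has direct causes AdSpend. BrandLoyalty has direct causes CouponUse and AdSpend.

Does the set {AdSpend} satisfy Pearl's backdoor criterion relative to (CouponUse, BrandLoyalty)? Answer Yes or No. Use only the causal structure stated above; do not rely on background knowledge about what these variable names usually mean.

Yes

Backdoor paths from CouponUse to BrandLoyalty (paths whose first edge points into CouponUse):
  P1: CouponUse <- AdSpend -> BrandLoyalty
Condition 1 (no descendant of CouponUse in the set): holds — descendants of CouponUse are {BrandLoyalty}; none are in {AdSpend}.
Condition 2 (every backdoor path blocked by {AdSpend}):
  P1: blocked at fork node AdSpend ∈ conditioning set.
{AdSpend} satisfies the backdoor criterion.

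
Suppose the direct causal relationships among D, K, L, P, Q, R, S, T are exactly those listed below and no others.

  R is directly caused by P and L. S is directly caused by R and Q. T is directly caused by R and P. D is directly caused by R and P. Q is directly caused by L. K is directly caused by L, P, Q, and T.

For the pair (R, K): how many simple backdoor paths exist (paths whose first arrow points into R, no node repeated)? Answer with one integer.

4

A backdoor path from R to K is any simple undirected path whose first edge points into R (i.e. leaves R via a parent).
Parents of R: {L, P}.
Enumerating:
  P1: R <- L -> Q -> K
  P2: R <- L -> K
  P3: R <- P -> T -> K
  P4: R <- P -> K
That exhausts the simple backdoor paths. Count: 4.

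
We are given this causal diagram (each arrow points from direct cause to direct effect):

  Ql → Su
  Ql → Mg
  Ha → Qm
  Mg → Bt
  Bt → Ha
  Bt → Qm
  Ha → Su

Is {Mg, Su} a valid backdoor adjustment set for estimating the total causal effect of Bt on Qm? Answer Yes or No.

Backdoor paths from Bt to Qm (paths whose first edge points into Bt):
  P1: Bt <- Mg <- Ql -> Su <- Ha -> Qm
Condition 1 (no descendant of Bt in the set): FAILS — Su is a descendant of Bt.
Condition 2 (every backdoor path blocked by {Mg, Su}):
  P1: blocked at chain node Mg ∈ conditioning set.
{Mg, Su} does not satisfy the backdoor criterion.

No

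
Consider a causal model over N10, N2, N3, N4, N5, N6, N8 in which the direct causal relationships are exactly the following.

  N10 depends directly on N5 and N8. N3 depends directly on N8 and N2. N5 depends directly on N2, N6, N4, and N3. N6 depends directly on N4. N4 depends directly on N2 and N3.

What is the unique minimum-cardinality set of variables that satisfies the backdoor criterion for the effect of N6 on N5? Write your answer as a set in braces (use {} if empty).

{N4}

Variables eligible for adjustment (non-descendants of N6, excluding N6 and N5): {N2, N3, N4, N8}.
Backdoor paths from N6 to N5:
  P1: N6 <- N4 <- N2 -> N3 <- N8 -> N10 <- N5
  P2: N6 <- N4 <- N2 -> N3 -> N5
  P3: N6 <- N4 <- N2 -> N5
  P4: N6 <- N4 <- N3 <- N2 -> N5
  P5: N6 <- N4 <- N3 <- N8 -> N10 <- N5
  P6: N6 <- N4 <- N3 -> N5
  P7: N6 <- N4 -> N5
The empty set is not sufficient: P2 (N6 <- N4 <- N2 -> N3 -> N5) has no collider blocking it and no conditioned non-collider, so it is open.
Try {N4}:
  P1: blocked at chain node N4 ∈ conditioning set.
  P2: blocked at chain node N4 ∈ conditioning set.
  P3: blocked at chain node N4 ∈ conditioning set.
  P4: blocked at chain node N4 ∈ conditioning set.
  P5: blocked at chain node N4 ∈ conditioning set.
  P6: blocked at chain node N4 ∈ conditioning set.
  P7: blocked at fork node N4 ∈ conditioning set.
{N4} contains no descendant of N6 and blocks every backdoor path.
No other singleton works — e.g. {N2} leaves P6 open — so {N4} is the unique smallest valid adjustment set.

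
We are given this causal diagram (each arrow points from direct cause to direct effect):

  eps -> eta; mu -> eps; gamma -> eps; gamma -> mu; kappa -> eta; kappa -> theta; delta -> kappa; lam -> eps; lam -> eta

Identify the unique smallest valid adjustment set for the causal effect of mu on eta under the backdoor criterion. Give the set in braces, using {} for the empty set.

Variables eligible for adjustment (non-descendants of mu, excluding mu and eta): {delta, gamma, kappa, lam, theta}.
Backdoor paths from mu to eta:
  P1: mu <- gamma -> eps <- lam -> eta
  P2: mu <- gamma -> eps -> eta
The empty set is not sufficient: P2 (mu <- gamma -> eps -> eta) has no collider blocking it and no conditioned non-collider, so it is open.
Try {gamma}:
  P1: blocked at fork node gamma ∈ conditioning set.
  P2: blocked at fork node gamma ∈ conditioning set.
{gamma} contains no descendant of mu and blocks every backdoor path.
No other singleton works — e.g. {delta} leaves P2 open — so {gamma} is the unique smallest valid adjustment set.

{gamma}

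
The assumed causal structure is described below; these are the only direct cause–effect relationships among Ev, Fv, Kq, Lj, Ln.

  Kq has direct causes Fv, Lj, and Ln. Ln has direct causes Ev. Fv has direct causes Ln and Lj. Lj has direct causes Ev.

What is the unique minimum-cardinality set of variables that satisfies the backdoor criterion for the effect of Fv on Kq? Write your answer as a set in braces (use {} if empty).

Variables eligible for adjustment (non-descendants of Fv, excluding Fv and Kq): {Ev, Lj, Ln}.
Backdoor paths from Fv to Kq:
  P1: Fv <- Lj <- Ev -> Ln -> Kq
  P2: Fv <- Lj -> Kq
  P3: Fv <- Ln <- Ev -> Lj -> Kq
  P4: Fv <- Ln -> Kq
The empty set is not sufficient: P1 (Fv <- Lj <- Ev -> Ln -> Kq) has no collider blocking it and no conditioned non-collider, so it is open.
Try {Lj, Ln}:
  P1: blocked at chain node Lj ∈ conditioning set.
  P2: blocked at fork node Lj ∈ conditioning set.
  P3: blocked at chain node Ln ∈ conditioning set.
  P4: blocked at fork node Ln ∈ conditioning set.
{Lj, Ln} contains no descendant of Fv and blocks every backdoor path.
Every element of {Lj, Ln} is needed (dropping Lj leaves P2 open; dropping Ln leaves P4 open), so no proper subset is valid.
Among all size-2 subsets of the eligible variables, only {Lj, Ln} blocks every backdoor path, so it is the unique smallest valid adjustment set.

{Lj, Ln}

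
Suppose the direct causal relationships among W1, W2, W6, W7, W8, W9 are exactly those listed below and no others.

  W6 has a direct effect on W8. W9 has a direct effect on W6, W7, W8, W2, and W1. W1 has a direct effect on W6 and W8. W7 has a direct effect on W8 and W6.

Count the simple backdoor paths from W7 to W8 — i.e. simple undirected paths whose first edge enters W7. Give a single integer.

5

A backdoor path from W7 to W8 is any simple undirected path whose first edge points into W7 (i.e. leaves W7 via a parent).
Parents of W7: {W9}.
Enumerating:
  P1: W7 <- W9 -> W1 -> W6 -> W8
  P2: W7 <- W9 -> W1 -> W8
  P3: W7 <- W9 -> W6 <- W1 -> W8
  P4: W7 <- W9 -> W6 -> W8
  P5: W7 <- W9 -> W8
That exhausts the simple backdoor paths. Count: 5.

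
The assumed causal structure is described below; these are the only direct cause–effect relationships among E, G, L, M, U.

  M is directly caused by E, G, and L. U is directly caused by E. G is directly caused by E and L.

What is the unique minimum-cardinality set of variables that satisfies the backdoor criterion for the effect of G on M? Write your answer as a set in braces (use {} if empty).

{E, L}

Variables eligible for adjustment (non-descendants of G, excluding G and M): {E, L, U}.
Backdoor paths from G to M:
  P1: G <- L -> M
  P2: G <- E -> M
The empty set is not sufficient: P1 (G <- L -> M) has no collider blocking it and no conditioned non-collider, so it is open.
Try {E, L}:
  P1: blocked at fork node L ∈ conditioning set.
  P2: blocked at fork node E ∈ conditioning set.
{E, L} contains no descendant of G and blocks every backdoor path.
Every element of {E, L} is needed (dropping E leaves P2 open; dropping L leaves P1 open), so no proper subset is valid.
Among all size-2 subsets of the eligible variables, only {E, L} blocks every backdoor path, so it is the unique smallest valid adjustment set.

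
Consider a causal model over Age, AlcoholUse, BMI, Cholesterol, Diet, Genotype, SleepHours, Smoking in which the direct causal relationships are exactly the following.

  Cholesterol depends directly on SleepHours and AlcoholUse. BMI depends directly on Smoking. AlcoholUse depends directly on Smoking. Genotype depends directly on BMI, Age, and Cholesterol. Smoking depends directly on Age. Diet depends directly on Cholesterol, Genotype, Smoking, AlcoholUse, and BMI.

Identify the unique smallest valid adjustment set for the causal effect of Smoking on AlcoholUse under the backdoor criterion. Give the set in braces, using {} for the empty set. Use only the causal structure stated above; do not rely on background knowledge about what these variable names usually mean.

{}

Variables eligible for adjustment (non-descendants of Smoking, excluding Smoking and AlcoholUse): {Age, SleepHours}.
Backdoor paths from Smoking to AlcoholUse:
  P1: Smoking <- Age -> Genotype <- BMI -> Diet <- AlcoholUse
  P2: Smoking <- Age -> Genotype <- BMI -> Diet <- Cholesterol <- AlcoholUse
  P3: Smoking <- Age -> Genotype <- Cholesterol <- AlcoholUse
  P4: Smoking <- Age -> Genotype <- Cholesterol -> Diet <- AlcoholUse
  P5: Smoking <- Age -> Genotype -> Diet <- AlcoholUse
  P6: Smoking <- Age -> Genotype -> Diet <- Cholesterol <- AlcoholUse
Each backdoor path contains an unconditioned collider, so every path is already blocked with the empty conditioning set:
  P1: blocked at collider Genotype (neither it nor any descendant is in the conditioning set).
  P2: blocked at collider Genotype (neither it nor any descendant is in the conditioning set).
  P3: blocked at collider Genotype (neither it nor any descendant is in the conditioning set).
  P4: blocked at collider Genotype (neither it nor any descendant is in the conditioning set).
  P5: blocked at collider Diet (neither it nor any descendant is in the conditioning set).
  P6: blocked at collider Diet (neither it nor any descendant is in the conditioning set).
The empty set is therefore the unique smallest valid set.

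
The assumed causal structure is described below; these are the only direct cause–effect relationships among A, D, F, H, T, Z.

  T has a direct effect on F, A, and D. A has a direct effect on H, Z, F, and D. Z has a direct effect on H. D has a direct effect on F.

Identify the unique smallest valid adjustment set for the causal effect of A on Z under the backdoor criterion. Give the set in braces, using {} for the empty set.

{}

Variables eligible for adjustment (non-descendants of A, excluding A and Z): {T}.
Backdoor paths from A to Z:
  (none)
With no backdoor paths the empty set already satisfies the criterion, and it is trivially minimal.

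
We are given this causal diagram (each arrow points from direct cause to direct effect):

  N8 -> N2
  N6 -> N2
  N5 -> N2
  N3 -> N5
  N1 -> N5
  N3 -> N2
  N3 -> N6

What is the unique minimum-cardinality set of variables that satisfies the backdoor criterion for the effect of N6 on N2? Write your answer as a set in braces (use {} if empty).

Variables eligible for adjustment (non-descendants of N6, excluding N6 and N2): {N1, N3, N5, N8}.
Backdoor paths from N6 to N2:
  P1: N6 <- N3 -> N5 -> N2
  P2: N6 <- N3 -> N2
The empty set is not sufficient: P1 (N6 <- N3 -> N5 -> N2) has no collider blocking it and no conditioned non-collider, so it is open.
Try {N3}:
  P1: blocked at fork node N3 ∈ conditioning set.
  P2: blocked at fork node N3 ∈ conditioning set.
{N3} contains no descendant of N6 and blocks every backdoor path.
No other singleton works — e.g. {N8} leaves P1 open — so {N3} is the unique smallest valid adjustment set.

{N3}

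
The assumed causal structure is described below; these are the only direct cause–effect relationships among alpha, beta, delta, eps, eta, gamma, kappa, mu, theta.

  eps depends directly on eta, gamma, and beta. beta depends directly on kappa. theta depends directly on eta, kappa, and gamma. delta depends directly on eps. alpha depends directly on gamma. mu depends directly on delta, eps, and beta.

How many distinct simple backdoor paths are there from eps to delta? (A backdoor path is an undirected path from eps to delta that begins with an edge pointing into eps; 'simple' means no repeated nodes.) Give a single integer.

A backdoor path from eps to delta is any simple undirected path whose first edge points into eps (i.e. leaves eps via a parent).
Parents of eps: {beta, eta, gamma}.
Enumerating:
  P1: eps <- gamma -> theta <- kappa -> beta -> mu <- delta
  P2: eps <- eta -> theta <- kappa -> beta -> mu <- delta
  P3: eps <- beta -> mu <- delta
That exhausts the simple backdoor paths. Count: 3.

3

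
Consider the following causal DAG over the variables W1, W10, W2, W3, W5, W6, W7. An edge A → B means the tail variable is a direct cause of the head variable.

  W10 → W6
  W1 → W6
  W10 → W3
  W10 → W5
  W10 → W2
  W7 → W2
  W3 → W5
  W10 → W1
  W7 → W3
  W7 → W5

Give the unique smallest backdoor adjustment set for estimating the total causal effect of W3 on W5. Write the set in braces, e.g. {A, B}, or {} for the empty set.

Variables eligible for adjustment (non-descendants of W3, excluding W3 and W5): {W1, W10, W2, W6, W7}.
Backdoor paths from W3 to W5:
  P1: W3 <- W10 -> W5
  P2: W3 <- W10 -> W2 <- W7 -> W5
  P3: W3 <- W7 -> W5
  P4: W3 <- W7 -> W2 <- W10 -> W5
The empty set is not sufficient: P1 (W3 <- W10 -> W5) has no collider blocking it and no conditioned non-collider, so it is open.
Try {W10, W7}:
  P1: blocked at fork node W10 ∈ conditioning set.
  P2: blocked at fork node W10 ∈ conditioning set.
  P3: blocked at fork node W7 ∈ conditioning set.
  P4: blocked at fork node W7 ∈ conditioning set.
{W10, W7} contains no descendant of W3 and blocks every backdoor path.
Every element of {W10, W7} is needed (dropping W10 leaves P1 open; dropping W7 leaves P3 open), so no proper subset is valid.
Among all size-2 subsets of the eligible variables, only {W10, W7} blocks every backdoor path, so it is the unique smallest valid adjustment set.

{W10, W7}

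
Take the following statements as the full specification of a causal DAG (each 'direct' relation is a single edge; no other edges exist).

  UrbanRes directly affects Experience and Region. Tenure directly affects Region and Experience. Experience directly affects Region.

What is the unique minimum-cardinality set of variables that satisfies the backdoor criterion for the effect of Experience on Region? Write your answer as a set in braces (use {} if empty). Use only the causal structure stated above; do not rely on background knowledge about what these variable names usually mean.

Variables eligible for adjustment (non-descendants of Experience, excluding Experience and Region): {Tenure, UrbanRes}.
Backdoor paths from Experience to Region:
  P1: Experience <- UrbanRes -> Region
  P2: Experience <- Tenure -> Region
The empty set is not sufficient: P1 (Experience <- UrbanRes -> Region) has no collider blocking it and no conditioned non-collider, so it is open.
Try {Tenure, UrbanRes}:
  P1: blocked at fork node UrbanRes ∈ conditioning set.
  P2: blocked at fork node Tenure ∈ conditioning set.
{Tenure, UrbanRes} contains no descendant of Experience and blocks every backdoor path.
Every element of {Tenure, UrbanRes} is needed (dropping Tenure leaves P2 open; dropping UrbanRes leaves P1 open), so no proper subset is valid.
Among all size-2 subsets of the eligible variables, only {Tenure, UrbanRes} blocks every backdoor path, so it is the unique smallest valid adjustment set.

{Tenure, UrbanRes}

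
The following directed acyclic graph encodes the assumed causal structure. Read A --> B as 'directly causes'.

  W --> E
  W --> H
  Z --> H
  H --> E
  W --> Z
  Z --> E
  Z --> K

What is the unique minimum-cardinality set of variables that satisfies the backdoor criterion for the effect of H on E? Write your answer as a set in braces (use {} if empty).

Variables eligible for adjustment (non-descendants of H, excluding H and E): {K, W, Z}.
Backdoor paths from H to E:
  P1: H <- W -> Z -> E
  P2: H <- W -> E
  P3: H <- Z <- W -> E
  P4: H <- Z -> E
The empty set is not sufficient: P1 (H <- W -> Z -> E) has no collider blocking it and no conditioned non-collider, so it is open.
Try {W, Z}:
  P1: blocked at fork node W ∈ conditioning set.
  P2: blocked at fork node W ∈ conditioning set.
  P3: blocked at chain node Z ∈ conditioning set.
  P4: blocked at fork node Z ∈ conditioning set.
{W, Z} contains no descendant of H and blocks every backdoor path.
Every element of {W, Z} is needed (dropping W leaves P2 open; dropping Z leaves P4 open), so no proper subset is valid.
Among all size-2 subsets of the eligible variables, only {W, Z} blocks every backdoor path, so it is the unique smallest valid adjustment set.

{W, Z}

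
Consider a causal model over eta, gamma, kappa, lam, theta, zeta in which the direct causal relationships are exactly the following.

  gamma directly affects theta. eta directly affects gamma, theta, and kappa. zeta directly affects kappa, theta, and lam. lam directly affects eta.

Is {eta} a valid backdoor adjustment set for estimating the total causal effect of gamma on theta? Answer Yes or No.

Backdoor paths from gamma to theta (paths whose first edge points into gamma):
  P1: gamma <- eta <- lam <- zeta -> theta
  P2: gamma <- eta -> kappa <- zeta -> theta
  P3: gamma <- eta -> theta
Condition 1 (no descendant of gamma in the set): holds — descendants of gamma are {theta}; none are in {eta}.
Condition 2 (every backdoor path blocked by {eta}):
  P1: blocked at chain node eta ∈ conditioning set.
  P2: blocked at fork node eta ∈ conditioning set.
  P3: blocked at fork node eta ∈ conditioning set.
{eta} satisfies the backdoor criterion.

Yes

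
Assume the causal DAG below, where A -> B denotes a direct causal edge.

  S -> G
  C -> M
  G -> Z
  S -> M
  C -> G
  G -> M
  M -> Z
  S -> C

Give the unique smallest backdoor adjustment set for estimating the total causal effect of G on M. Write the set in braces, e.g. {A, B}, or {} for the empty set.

{C, S}

Variables eligible for adjustment (non-descendants of G, excluding G and M): {C, S}.
Backdoor paths from G to M:
  P1: G <- S -> C -> M
  P2: G <- S -> M
  P3: G <- C <- S -> M
  P4: G <- C -> M
The empty set is not sufficient: P1 (G <- S -> C -> M) has no collider blocking it and no conditioned non-collider, so it is open.
Try {C, S}:
  P1: blocked at fork node S ∈ conditioning set.
  P2: blocked at fork node S ∈ conditioning set.
  P3: blocked at chain node C ∈ conditioning set.
  P4: blocked at fork node C ∈ conditioning set.
{C, S} contains no descendant of G and blocks every backdoor path.
Every element of {C, S} is needed (dropping C leaves P4 open; dropping S leaves P2 open), so no proper subset is valid.
Among all size-2 subsets of the eligible variables, only {C, S} blocks every backdoor path, so it is the unique smallest valid adjustment set.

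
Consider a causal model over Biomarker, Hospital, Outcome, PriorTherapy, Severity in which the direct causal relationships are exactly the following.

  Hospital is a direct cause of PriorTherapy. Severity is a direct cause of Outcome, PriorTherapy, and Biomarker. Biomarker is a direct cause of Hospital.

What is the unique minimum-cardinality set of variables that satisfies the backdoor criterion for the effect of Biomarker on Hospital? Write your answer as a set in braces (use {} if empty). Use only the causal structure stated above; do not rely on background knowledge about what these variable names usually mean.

{}

Variables eligible for adjustment (non-descendants of Biomarker, excluding Biomarker and Hospital): {Outcome, Severity}.
Backdoor paths from Biomarker to Hospital:
  P1: Biomarker <- Severity -> PriorTherapy <- Hospital
Each backdoor path contains an unconditioned collider, so every path is already blocked with the empty conditioning set:
  P1: blocked at collider PriorTherapy (neither it nor any descendant is in the conditioning set).
The empty set is therefore the unique smallest valid set.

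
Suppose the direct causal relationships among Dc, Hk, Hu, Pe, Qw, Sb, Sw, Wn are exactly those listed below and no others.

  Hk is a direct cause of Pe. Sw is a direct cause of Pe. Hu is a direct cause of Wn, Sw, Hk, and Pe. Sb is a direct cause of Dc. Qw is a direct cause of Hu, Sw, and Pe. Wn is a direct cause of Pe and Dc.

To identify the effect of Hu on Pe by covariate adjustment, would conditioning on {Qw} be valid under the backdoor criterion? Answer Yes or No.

Yes

Backdoor paths from Hu to Pe (paths whose first edge points into Hu):
  P1: Hu <- Qw -> Sw -> Pe
  P2: Hu <- Qw -> Pe
Condition 1 (no descendant of Hu in the set): holds — descendants of Hu are {Dc, Hk, Pe, Sw, Wn}; none are in {Qw}.
Condition 2 (every backdoor path blocked by {Qw}):
  P1: blocked at fork node Qw ∈ conditioning set.
  P2: blocked at fork node Qw ∈ conditioning set.
{Qw} satisfies the backdoor criterion.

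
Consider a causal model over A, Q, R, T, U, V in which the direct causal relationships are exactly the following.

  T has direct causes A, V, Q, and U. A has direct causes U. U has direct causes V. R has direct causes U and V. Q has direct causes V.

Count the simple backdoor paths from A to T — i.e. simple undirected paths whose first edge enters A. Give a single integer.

A backdoor path from A to T is any simple undirected path whose first edge points into A (i.e. leaves A via a parent).
Parents of A: {U}.
Enumerating:
  P1: A <- U <- V -> Q -> T
  P2: A <- U <- V -> T
  P3: A <- U -> R <- V -> Q -> T
  P4: A <- U -> R <- V -> T
  P5: A <- U -> T
That exhausts the simple backdoor paths. Count: 5.

5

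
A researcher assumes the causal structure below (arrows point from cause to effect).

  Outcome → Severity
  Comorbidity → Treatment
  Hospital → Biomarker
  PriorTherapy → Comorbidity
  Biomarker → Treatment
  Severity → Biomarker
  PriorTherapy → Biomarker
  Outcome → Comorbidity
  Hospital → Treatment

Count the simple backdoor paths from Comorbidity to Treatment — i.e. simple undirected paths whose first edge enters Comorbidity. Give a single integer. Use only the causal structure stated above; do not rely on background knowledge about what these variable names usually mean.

4

A backdoor path from Comorbidity to Treatment is any simple undirected path whose first edge points into Comorbidity (i.e. leaves Comorbidity via a parent).
Parents of Comorbidity: {Outcome, PriorTherapy}.
Enumerating:
  P1: Comorbidity <- Outcome -> Severity -> Biomarker <- Hospital -> Treatment
  P2: Comorbidity <- Outcome -> Severity -> Biomarker -> Treatment
  P3: Comorbidity <- PriorTherapy -> Biomarker <- Hospital -> Treatment
  P4: Comorbidity <- PriorTherapy -> Biomarker -> Treatment
That exhausts the simple backdoor paths. Count: 4.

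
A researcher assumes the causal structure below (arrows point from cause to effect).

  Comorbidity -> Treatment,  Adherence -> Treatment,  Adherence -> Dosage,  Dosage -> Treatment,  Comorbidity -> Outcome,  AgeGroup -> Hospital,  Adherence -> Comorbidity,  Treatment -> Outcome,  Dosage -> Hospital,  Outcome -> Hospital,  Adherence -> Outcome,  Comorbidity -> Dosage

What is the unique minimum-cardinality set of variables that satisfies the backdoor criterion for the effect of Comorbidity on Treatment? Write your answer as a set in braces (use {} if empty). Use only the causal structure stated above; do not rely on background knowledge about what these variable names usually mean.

Variables eligible for adjustment (non-descendants of Comorbidity, excluding Comorbidity and Treatment): {Adherence, AgeGroup}.
Backdoor paths from Comorbidity to Treatment:
  P1: Comorbidity <- Adherence -> Dosage -> Treatment
  P2: Comorbidity <- Adherence -> Dosage -> Hospital <- Outcome <- Treatment
  P3: Comorbidity <- Adherence -> Treatment
  P4: Comorbidity <- Adherence -> Outcome <- Treatment
  P5: Comorbidity <- Adherence -> Outcome -> Hospital <- Dosage -> Treatment
The empty set is not sufficient: P1 (Comorbidity <- Adherence -> Dosage -> Treatment) has no collider blocking it and no conditioned non-collider, so it is open.
Try {Adherence}:
  P1: blocked at fork node Adherence ∈ conditioning set.
  P2: blocked at fork node Adherence ∈ conditioning set.
  P3: blocked at fork node Adherence ∈ conditioning set.
  P4: blocked at fork node Adherence ∈ conditioning set.
  P5: blocked at fork node Adherence ∈ conditioning set.
{Adherence} contains no descendant of Comorbidity and blocks every backdoor path.
No other singleton works — e.g. {AgeGroup} leaves P1 open — so {Adherence} is the unique smallest valid adjustment set.

{Adherence}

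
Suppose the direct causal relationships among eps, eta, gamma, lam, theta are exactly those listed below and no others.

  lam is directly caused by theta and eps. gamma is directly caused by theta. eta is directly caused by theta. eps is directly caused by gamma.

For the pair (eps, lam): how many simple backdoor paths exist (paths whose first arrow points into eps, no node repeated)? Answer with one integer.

1

A backdoor path from eps to lam is any simple undirected path whose first edge points into eps (i.e. leaves eps via a parent).
Parents of eps: {gamma}.
Enumerating:
  P1: eps <- gamma <- theta -> lam
That exhausts the simple backdoor paths. Count: 1.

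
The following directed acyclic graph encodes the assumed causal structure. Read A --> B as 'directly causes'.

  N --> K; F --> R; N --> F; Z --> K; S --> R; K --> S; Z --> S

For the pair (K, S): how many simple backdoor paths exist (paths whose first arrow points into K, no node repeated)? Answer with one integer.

2

A backdoor path from K to S is any simple undirected path whose first edge points into K (i.e. leaves K via a parent).
Parents of K: {N, Z}.
Enumerating:
  P1: K <- N -> F -> R <- S
  P2: K <- Z -> S
That exhausts the simple backdoor paths. Count: 2.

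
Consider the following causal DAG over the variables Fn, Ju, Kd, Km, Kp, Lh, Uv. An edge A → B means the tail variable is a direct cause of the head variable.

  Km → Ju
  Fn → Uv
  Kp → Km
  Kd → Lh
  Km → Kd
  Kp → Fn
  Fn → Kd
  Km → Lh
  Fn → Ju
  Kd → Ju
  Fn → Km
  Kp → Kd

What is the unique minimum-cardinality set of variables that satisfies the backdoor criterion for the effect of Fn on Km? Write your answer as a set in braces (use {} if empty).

Variables eligible for adjustment (non-descendants of Fn, excluding Fn and Km): {Kp}.
Backdoor paths from Fn to Km:
  P1: Fn <- Kp -> Km
  P2: Fn <- Kp -> Kd <- Km
  P3: Fn <- Kp -> Kd -> Ju <- Km
  P4: Fn <- Kp -> Kd -> Lh <- Km
The empty set is not sufficient: P1 (Fn <- Kp -> Km) has no collider blocking it and no conditioned non-collider, so it is open.
Try {Kp}:
  P1: blocked at fork node Kp ∈ conditioning set.
  P2: blocked at fork node Kp ∈ conditioning set.
  P3: blocked at fork node Kp ∈ conditioning set.
  P4: blocked at fork node Kp ∈ conditioning set.
{Kp} contains no descendant of Fn and blocks every backdoor path.
{Kp} is the unique smallest valid adjustment set.

{Kp}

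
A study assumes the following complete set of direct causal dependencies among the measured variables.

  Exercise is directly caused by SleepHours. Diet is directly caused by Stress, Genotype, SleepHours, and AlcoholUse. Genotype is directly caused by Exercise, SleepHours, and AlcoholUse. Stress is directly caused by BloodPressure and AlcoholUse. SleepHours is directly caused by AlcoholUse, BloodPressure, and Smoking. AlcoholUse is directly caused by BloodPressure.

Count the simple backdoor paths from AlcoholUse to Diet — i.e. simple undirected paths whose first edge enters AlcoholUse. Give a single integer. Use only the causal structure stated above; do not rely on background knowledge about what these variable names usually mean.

4

A backdoor path from AlcoholUse to Diet is any simple undirected path whose first edge points into AlcoholUse (i.e. leaves AlcoholUse via a parent).
Parents of AlcoholUse: {BloodPressure}.
Enumerating:
  P1: AlcoholUse <- BloodPressure -> Stress -> Diet
  P2: AlcoholUse <- BloodPressure -> SleepHours -> Exercise -> Genotype -> Diet
  P3: AlcoholUse <- BloodPressure -> SleepHours -> Genotype -> Diet
  P4: AlcoholUse <- BloodPressure -> SleepHours -> Diet
That exhausts the simple backdoor paths. Count: 4.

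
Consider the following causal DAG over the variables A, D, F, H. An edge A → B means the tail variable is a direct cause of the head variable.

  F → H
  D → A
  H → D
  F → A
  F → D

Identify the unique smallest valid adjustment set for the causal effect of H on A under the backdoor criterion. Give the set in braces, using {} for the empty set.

Variables eligible for adjustment (non-descendants of H, excluding H and A): {F}.
Backdoor paths from H to A:
  P1: H <- F -> D -> A
  P2: H <- F -> A
The empty set is not sufficient: P1 (H <- F -> D -> A) has no collider blocking it and no conditioned non-collider, so it is open.
Try {F}:
  P1: blocked at fork node F ∈ conditioning set.
  P2: blocked at fork node F ∈ conditioning set.
{F} contains no descendant of H and blocks every backdoor path.
{F} is the unique smallest valid adjustment set.

{F}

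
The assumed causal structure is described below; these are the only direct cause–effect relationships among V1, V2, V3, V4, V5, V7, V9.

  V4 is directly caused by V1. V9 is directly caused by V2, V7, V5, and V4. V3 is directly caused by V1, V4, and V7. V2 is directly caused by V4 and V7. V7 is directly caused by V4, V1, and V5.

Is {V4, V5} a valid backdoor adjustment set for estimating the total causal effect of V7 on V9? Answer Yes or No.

Yes

Backdoor paths from V7 to V9 (paths whose first edge points into V7):
  P1: V7 <- V1 -> V4 -> V2 -> V9
  P2: V7 <- V1 -> V4 -> V9
  P3: V7 <- V1 -> V3 <- V4 -> V2 -> V9
  P4: V7 <- V1 -> V3 <- V4 -> V9
  P5: V7 <- V4 -> V2 -> V9
  P6: V7 <- V4 -> V9
  P7: V7 <- V5 -> V9
Condition 1 (no descendant of V7 in the set): holds — descendants of V7 are {V2, V3, V9}; none are in {V4, V5}.
Condition 2 (every backdoor path blocked by {V4, V5}):
  P1: blocked at chain node V4 ∈ conditioning set.
  P2: blocked at chain node V4 ∈ conditioning set.
  P3: blocked at collider V3 (neither it nor any descendant is in the conditioning set).
  P4: blocked at collider V3 (neither it nor any descendant is in the conditioning set).
  P5: blocked at fork node V4 ∈ conditioning set.
  P6: blocked at fork node V4 ∈ conditioning set.
  P7: blocked at fork node V5 ∈ conditioning set.
{V4, V5} satisfies the backdoor criterion.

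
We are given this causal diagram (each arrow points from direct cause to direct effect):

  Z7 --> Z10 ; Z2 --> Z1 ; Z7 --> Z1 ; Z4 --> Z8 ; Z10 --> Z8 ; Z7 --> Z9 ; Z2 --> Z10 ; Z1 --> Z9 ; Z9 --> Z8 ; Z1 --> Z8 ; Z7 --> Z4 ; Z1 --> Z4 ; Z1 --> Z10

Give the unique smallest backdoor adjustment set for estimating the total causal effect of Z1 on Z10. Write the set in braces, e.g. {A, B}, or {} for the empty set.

Variables eligible for adjustment (non-descendants of Z1, excluding Z1 and Z10): {Z2, Z7}.
Backdoor paths from Z1 to Z10:
  P1: Z1 <- Z2 -> Z10
  P2: Z1 <- Z7 -> Z10
  P3: Z1 <- Z7 -> Z9 -> Z8 <- Z10
  P4: Z1 <- Z7 -> Z4 -> Z8 <- Z10
The empty set is not sufficient: P1 (Z1 <- Z2 -> Z10) has no collider blocking it and no conditioned non-collider, so it is open.
Try {Z2, Z7}:
  P1: blocked at fork node Z2 ∈ conditioning set.
  P2: blocked at fork node Z7 ∈ conditioning set.
  P3: blocked at fork node Z7 ∈ conditioning set.
  P4: blocked at fork node Z7 ∈ conditioning set.
{Z2, Z7} contains no descendant of Z1 and blocks every backdoor path.
Every element of {Z2, Z7} is needed (dropping Z2 leaves P1 open; dropping Z7 leaves P2 open), so no proper subset is valid.
Among all size-2 subsets of the eligible variables, only {Z2, Z7} blocks every backdoor path, so it is the unique smallest valid adjustment set.

{Z2, Z7}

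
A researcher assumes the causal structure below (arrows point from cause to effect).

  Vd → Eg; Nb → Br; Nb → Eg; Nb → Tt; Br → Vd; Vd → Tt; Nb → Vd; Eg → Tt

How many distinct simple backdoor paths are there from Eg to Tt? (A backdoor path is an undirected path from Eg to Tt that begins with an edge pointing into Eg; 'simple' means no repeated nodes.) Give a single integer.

A backdoor path from Eg to Tt is any simple undirected path whose first edge points into Eg (i.e. leaves Eg via a parent).
Parents of Eg: {Nb, Vd}.
Enumerating:
  P1: Eg <- Nb -> Br -> Vd -> Tt
  P2: Eg <- Nb -> Vd -> Tt
  P3: Eg <- Nb -> Tt
  P4: Eg <- Vd <- Nb -> Tt
  P5: Eg <- Vd <- Br <- Nb -> Tt
  P6: Eg <- Vd -> Tt
That exhausts the simple backdoor paths. Count: 6.

6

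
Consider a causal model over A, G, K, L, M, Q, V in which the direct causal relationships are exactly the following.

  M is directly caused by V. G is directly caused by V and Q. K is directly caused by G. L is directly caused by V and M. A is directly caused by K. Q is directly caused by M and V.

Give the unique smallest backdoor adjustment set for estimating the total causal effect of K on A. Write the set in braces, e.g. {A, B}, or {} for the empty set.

Variables eligible for adjustment (non-descendants of K, excluding K and A): {G, L, M, Q, V}.
Backdoor paths from K to A:
  (none)
With no backdoor paths the empty set already satisfies the criterion, and it is trivially minimal.

{}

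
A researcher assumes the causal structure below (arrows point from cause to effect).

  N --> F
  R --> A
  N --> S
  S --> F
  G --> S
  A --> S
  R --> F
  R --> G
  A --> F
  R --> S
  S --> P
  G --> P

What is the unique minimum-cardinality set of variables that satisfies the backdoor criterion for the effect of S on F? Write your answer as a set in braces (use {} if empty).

Variables eligible for adjustment (non-descendants of S, excluding S and F): {A, G, N, R}.
Backdoor paths from S to F:
  P1: S <- R -> A -> F
  P2: S <- R -> F
  P3: S <- N -> F
  P4: S <- G <- R -> A -> F
  P5: S <- G <- R -> F
  P6: S <- A <- R -> F
  P7: S <- A -> F
The empty set is not sufficient: P1 (S <- R -> A -> F) has no collider blocking it and no conditioned non-collider, so it is open.
Try {A, N, R}:
  P1: blocked at fork node R ∈ conditioning set.
  P2: blocked at fork node R ∈ conditioning set.
  P3: blocked at fork node N ∈ conditioning set.
  P4: blocked at fork node R ∈ conditioning set.
  P5: blocked at fork node R ∈ conditioning set.
  P6: blocked at chain node A ∈ conditioning set.
  P7: blocked at fork node A ∈ conditioning set.
{A, N, R} contains no descendant of S and blocks every backdoor path.
Every element of {A, N, R} is needed (dropping A leaves P7 open; dropping N leaves P3 open; dropping R leaves P2 open), so no proper subset is valid.
Among all size-3 subsets of the eligible variables, only {A, N, R} blocks every backdoor path, so it is the unique smallest valid adjustment set.

{A, N, R}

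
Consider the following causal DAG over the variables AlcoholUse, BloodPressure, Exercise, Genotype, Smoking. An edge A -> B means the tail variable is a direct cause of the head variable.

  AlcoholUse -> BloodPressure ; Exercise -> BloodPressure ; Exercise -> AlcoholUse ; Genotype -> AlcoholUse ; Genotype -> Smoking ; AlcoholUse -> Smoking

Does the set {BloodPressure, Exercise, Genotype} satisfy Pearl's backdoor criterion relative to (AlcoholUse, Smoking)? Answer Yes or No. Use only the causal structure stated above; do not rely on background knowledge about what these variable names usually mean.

No

Backdoor paths from AlcoholUse to Smoking (paths whose first edge points into AlcoholUse):
  P1: AlcoholUse <- Genotype -> Smoking
Condition 1 (no descendant of AlcoholUse in the set): FAILS — BloodPressure is a descendant of AlcoholUse.
Condition 2 (every backdoor path blocked by {BloodPressure, Exercise, Genotype}):
  P1: blocked at fork node Genotype ∈ conditioning set.
{BloodPressure, Exercise, Genotype} does not satisfy the backdoor criterion.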